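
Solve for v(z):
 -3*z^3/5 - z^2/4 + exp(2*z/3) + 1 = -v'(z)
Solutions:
 v(z) = C1 + 3*z^4/20 + z^3/12 - z - 3*exp(2*z/3)/2


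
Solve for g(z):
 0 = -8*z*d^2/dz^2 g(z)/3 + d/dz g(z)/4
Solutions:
 g(z) = C1 + C2*z^(35/32)


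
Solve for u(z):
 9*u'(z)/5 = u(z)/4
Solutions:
 u(z) = C1*exp(5*z/36)


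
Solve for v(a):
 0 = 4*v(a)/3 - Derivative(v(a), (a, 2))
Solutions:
 v(a) = C1*exp(-2*sqrt(3)*a/3) + C2*exp(2*sqrt(3)*a/3)


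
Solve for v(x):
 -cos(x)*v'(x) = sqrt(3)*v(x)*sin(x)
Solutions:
 v(x) = C1*cos(x)^(sqrt(3))


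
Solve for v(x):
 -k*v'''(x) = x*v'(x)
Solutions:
 v(x) = C1 + Integral(C2*airyai(x*(-1/k)^(1/3)) + C3*airybi(x*(-1/k)^(1/3)), x)


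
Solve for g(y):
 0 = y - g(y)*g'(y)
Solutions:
 g(y) = -sqrt(C1 + y^2)
 g(y) = sqrt(C1 + y^2)


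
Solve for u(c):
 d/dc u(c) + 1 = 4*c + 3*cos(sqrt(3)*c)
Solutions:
 u(c) = C1 + 2*c^2 - c + sqrt(3)*sin(sqrt(3)*c)


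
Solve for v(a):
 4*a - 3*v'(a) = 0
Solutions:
 v(a) = C1 + 2*a^2/3


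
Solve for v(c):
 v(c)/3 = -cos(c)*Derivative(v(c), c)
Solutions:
 v(c) = C1*(sin(c) - 1)^(1/6)/(sin(c) + 1)^(1/6)


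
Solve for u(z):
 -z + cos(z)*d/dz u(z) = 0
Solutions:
 u(z) = C1 + Integral(z/cos(z), z)


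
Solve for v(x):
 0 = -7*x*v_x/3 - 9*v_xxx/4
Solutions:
 v(x) = C1 + Integral(C2*airyai(-28^(1/3)*x/3) + C3*airybi(-28^(1/3)*x/3), x)


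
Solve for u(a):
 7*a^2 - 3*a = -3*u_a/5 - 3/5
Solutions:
 u(a) = C1 - 35*a^3/9 + 5*a^2/2 - a


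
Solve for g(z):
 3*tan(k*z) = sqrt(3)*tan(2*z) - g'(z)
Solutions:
 g(z) = C1 - 3*Piecewise((-log(cos(k*z))/k, Ne(k, 0)), (0, True)) - sqrt(3)*log(cos(2*z))/2


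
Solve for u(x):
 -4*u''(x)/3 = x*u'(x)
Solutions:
 u(x) = C1 + C2*erf(sqrt(6)*x/4)


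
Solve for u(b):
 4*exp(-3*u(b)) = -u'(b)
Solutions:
 u(b) = log(C1 - 12*b)/3
 u(b) = log((-3^(1/3) - 3^(5/6)*I)*(C1 - 4*b)^(1/3)/2)
 u(b) = log((-3^(1/3) + 3^(5/6)*I)*(C1 - 4*b)^(1/3)/2)


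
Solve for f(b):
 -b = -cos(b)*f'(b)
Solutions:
 f(b) = C1 + Integral(b/cos(b), b)


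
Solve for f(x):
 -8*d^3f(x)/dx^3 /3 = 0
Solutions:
 f(x) = C1 + C2*x + C3*x^2


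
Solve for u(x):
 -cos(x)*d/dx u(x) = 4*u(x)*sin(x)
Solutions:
 u(x) = C1*cos(x)^4


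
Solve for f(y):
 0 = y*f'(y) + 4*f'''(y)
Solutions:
 f(y) = C1 + Integral(C2*airyai(-2^(1/3)*y/2) + C3*airybi(-2^(1/3)*y/2), y)


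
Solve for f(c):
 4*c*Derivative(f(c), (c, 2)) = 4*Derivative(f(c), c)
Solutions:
 f(c) = C1 + C2*c^2


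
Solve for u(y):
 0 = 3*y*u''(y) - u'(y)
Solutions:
 u(y) = C1 + C2*y^(4/3)


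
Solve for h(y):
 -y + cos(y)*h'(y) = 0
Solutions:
 h(y) = C1 + Integral(y/cos(y), y)


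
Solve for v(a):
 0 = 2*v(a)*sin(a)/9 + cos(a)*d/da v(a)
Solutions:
 v(a) = C1*cos(a)^(2/9)


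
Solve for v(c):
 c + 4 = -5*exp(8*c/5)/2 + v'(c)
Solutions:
 v(c) = C1 + c^2/2 + 4*c + 25*exp(8*c/5)/16


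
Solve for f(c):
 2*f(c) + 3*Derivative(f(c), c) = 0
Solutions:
 f(c) = C1*exp(-2*c/3)


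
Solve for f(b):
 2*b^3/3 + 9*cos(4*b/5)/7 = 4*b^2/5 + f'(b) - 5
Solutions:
 f(b) = C1 + b^4/6 - 4*b^3/15 + 5*b + 45*sin(4*b/5)/28


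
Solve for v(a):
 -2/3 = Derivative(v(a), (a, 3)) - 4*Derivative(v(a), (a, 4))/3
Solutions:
 v(a) = C1 + C2*a + C3*a^2 + C4*exp(3*a/4) - a^3/9


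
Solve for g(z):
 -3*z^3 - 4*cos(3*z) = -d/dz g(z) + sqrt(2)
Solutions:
 g(z) = C1 + 3*z^4/4 + sqrt(2)*z + 4*sin(3*z)/3


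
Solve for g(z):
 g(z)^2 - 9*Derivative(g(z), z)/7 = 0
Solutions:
 g(z) = -9/(C1 + 7*z)


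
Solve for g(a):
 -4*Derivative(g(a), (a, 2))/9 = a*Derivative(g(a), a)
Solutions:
 g(a) = C1 + C2*erf(3*sqrt(2)*a/4)


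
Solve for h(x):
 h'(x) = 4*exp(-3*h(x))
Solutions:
 h(x) = log(C1 + 12*x)/3
 h(x) = log((-3^(1/3) - 3^(5/6)*I)*(C1 + 4*x)^(1/3)/2)
 h(x) = log((-3^(1/3) + 3^(5/6)*I)*(C1 + 4*x)^(1/3)/2)


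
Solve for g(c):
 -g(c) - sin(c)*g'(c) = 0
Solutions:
 g(c) = C1*sqrt(cos(c) + 1)/sqrt(cos(c) - 1)


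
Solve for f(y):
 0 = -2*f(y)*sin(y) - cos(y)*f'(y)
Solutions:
 f(y) = C1*cos(y)^2


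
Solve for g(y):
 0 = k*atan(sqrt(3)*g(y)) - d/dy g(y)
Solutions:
 Integral(1/atan(sqrt(3)*_y), (_y, g(y))) = C1 + k*y


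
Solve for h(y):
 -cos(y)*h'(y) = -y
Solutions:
 h(y) = C1 + Integral(y/cos(y), y)


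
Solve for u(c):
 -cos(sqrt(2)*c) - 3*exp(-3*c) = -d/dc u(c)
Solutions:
 u(c) = C1 + sqrt(2)*sin(sqrt(2)*c)/2 - exp(-3*c)


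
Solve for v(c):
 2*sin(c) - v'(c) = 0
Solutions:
 v(c) = C1 - 2*cos(c)


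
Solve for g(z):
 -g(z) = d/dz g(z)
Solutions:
 g(z) = C1*exp(-z)


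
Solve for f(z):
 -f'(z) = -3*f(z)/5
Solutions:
 f(z) = C1*exp(3*z/5)


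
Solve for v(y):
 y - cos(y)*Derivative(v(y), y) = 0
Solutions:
 v(y) = C1 + Integral(y/cos(y), y)


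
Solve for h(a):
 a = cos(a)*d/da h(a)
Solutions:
 h(a) = C1 + Integral(a/cos(a), a)


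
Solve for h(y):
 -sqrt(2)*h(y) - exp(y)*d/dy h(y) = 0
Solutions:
 h(y) = C1*exp(sqrt(2)*exp(-y))


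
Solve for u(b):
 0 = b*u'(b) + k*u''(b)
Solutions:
 u(b) = C1 + C2*sqrt(k)*erf(sqrt(2)*b*sqrt(1/k)/2)


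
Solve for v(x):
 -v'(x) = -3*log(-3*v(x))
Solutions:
 -Integral(1/(log(-_y) + log(3)), (_y, v(x)))/3 = C1 - x


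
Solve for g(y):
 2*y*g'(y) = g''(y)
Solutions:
 g(y) = C1 + C2*erfi(y)


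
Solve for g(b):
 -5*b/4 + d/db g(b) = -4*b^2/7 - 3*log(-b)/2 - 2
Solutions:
 g(b) = C1 - 4*b^3/21 + 5*b^2/8 - 3*b*log(-b)/2 - b/2


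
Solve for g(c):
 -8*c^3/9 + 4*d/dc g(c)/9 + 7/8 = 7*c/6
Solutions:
 g(c) = C1 + c^4/2 + 21*c^2/16 - 63*c/32


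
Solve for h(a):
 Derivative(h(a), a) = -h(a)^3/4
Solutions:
 h(a) = -sqrt(2)*sqrt(-1/(C1 - a))
 h(a) = sqrt(2)*sqrt(-1/(C1 - a))


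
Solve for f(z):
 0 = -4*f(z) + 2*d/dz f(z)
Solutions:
 f(z) = C1*exp(2*z)


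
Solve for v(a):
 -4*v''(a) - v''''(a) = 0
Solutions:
 v(a) = C1 + C2*a + C3*sin(2*a) + C4*cos(2*a)


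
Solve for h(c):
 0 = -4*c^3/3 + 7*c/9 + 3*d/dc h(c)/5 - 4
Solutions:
 h(c) = C1 + 5*c^4/9 - 35*c^2/54 + 20*c/3


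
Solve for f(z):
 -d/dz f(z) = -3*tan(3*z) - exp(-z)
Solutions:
 f(z) = C1 + log(tan(3*z)^2 + 1)/2 - exp(-z)


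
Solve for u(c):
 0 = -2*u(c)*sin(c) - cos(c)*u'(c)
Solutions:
 u(c) = C1*cos(c)^2


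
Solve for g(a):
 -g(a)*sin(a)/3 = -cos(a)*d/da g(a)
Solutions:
 g(a) = C1/cos(a)^(1/3)


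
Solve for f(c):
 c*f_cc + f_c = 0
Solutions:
 f(c) = C1 + C2*log(c)


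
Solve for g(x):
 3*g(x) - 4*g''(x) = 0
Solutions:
 g(x) = C1*exp(-sqrt(3)*x/2) + C2*exp(sqrt(3)*x/2)


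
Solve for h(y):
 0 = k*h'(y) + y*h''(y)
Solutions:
 h(y) = C1 + y^(1 - re(k))*(C2*sin(log(y)*Abs(im(k))) + C3*cos(log(y)*im(k)))


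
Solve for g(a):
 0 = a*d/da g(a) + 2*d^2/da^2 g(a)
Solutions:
 g(a) = C1 + C2*erf(a/2)


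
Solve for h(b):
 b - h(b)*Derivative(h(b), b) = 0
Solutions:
 h(b) = -sqrt(C1 + b^2)
 h(b) = sqrt(C1 + b^2)


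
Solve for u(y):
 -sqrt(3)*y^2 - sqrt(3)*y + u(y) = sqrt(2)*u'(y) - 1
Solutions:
 u(y) = C1*exp(sqrt(2)*y/2) + sqrt(3)*y^2 + sqrt(3)*y + 2*sqrt(6)*y - 1 + sqrt(6) + 4*sqrt(3)


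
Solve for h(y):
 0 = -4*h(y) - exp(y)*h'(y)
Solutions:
 h(y) = C1*exp(4*exp(-y))


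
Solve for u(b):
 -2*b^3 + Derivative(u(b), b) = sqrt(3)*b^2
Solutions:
 u(b) = C1 + b^4/2 + sqrt(3)*b^3/3


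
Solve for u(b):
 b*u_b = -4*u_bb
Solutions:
 u(b) = C1 + C2*erf(sqrt(2)*b/4)


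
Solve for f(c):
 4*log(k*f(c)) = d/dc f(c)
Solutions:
 li(k*f(c))/k = C1 + 4*c


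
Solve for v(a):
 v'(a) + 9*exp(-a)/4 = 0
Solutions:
 v(a) = C1 + 9*exp(-a)/4


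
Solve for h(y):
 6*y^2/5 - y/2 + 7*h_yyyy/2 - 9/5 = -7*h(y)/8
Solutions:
 h(y) = -48*y^2/35 + 4*y/7 + (C1*sin(y/2) + C2*cos(y/2))*exp(-y/2) + (C3*sin(y/2) + C4*cos(y/2))*exp(y/2) + 72/35


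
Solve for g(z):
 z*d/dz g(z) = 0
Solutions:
 g(z) = C1


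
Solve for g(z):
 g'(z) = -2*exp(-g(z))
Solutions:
 g(z) = log(C1 - 2*z)


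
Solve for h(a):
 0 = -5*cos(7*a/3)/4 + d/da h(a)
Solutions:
 h(a) = C1 + 15*sin(7*a/3)/28


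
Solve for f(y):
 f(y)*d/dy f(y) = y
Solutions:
 f(y) = -sqrt(C1 + y^2)
 f(y) = sqrt(C1 + y^2)


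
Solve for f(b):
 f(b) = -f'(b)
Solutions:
 f(b) = C1*exp(-b)


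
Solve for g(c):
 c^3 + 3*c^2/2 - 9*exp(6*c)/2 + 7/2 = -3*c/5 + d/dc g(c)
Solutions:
 g(c) = C1 + c^4/4 + c^3/2 + 3*c^2/10 + 7*c/2 - 3*exp(6*c)/4


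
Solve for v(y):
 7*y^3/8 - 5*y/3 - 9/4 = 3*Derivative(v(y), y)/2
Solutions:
 v(y) = C1 + 7*y^4/48 - 5*y^2/9 - 3*y/2


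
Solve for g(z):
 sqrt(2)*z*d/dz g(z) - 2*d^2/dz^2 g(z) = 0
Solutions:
 g(z) = C1 + C2*erfi(2^(1/4)*z/2)


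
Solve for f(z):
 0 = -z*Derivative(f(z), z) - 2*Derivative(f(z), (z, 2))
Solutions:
 f(z) = C1 + C2*erf(z/2)


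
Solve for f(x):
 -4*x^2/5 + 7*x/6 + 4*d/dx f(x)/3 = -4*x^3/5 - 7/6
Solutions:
 f(x) = C1 - 3*x^4/20 + x^3/5 - 7*x^2/16 - 7*x/8


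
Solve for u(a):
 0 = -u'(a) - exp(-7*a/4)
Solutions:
 u(a) = C1 + 4*exp(-7*a/4)/7


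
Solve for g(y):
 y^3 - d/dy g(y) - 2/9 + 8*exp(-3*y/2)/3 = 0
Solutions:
 g(y) = C1 + y^4/4 - 2*y/9 - 16*exp(-3*y/2)/9


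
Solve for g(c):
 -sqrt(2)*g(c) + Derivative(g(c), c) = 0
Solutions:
 g(c) = C1*exp(sqrt(2)*c)


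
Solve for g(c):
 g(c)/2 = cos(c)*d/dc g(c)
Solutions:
 g(c) = C1*(sin(c) + 1)^(1/4)/(sin(c) - 1)^(1/4)


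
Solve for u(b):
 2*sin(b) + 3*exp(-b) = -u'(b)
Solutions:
 u(b) = C1 + 2*cos(b) + 3*exp(-b)


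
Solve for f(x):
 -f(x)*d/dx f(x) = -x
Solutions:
 f(x) = -sqrt(C1 + x^2)
 f(x) = sqrt(C1 + x^2)


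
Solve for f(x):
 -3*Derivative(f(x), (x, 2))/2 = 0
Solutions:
 f(x) = C1 + C2*x


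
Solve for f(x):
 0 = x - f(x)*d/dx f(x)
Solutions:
 f(x) = -sqrt(C1 + x^2)
 f(x) = sqrt(C1 + x^2)


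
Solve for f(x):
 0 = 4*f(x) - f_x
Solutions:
 f(x) = C1*exp(4*x)


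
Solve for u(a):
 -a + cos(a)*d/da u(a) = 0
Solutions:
 u(a) = C1 + Integral(a/cos(a), a)


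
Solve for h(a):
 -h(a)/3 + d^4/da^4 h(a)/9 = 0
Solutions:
 h(a) = C1*exp(-3^(1/4)*a) + C2*exp(3^(1/4)*a) + C3*sin(3^(1/4)*a) + C4*cos(3^(1/4)*a)


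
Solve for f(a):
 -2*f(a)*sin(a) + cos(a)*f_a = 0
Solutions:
 f(a) = C1/cos(a)^2


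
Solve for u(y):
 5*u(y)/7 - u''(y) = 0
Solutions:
 u(y) = C1*exp(-sqrt(35)*y/7) + C2*exp(sqrt(35)*y/7)


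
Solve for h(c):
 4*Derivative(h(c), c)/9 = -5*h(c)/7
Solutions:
 h(c) = C1*exp(-45*c/28)


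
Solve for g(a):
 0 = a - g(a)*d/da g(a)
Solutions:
 g(a) = -sqrt(C1 + a^2)
 g(a) = sqrt(C1 + a^2)


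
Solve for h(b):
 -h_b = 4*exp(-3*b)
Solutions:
 h(b) = C1 + 4*exp(-3*b)/3


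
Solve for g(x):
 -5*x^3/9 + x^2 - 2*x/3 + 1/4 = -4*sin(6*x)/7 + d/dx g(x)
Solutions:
 g(x) = C1 - 5*x^4/36 + x^3/3 - x^2/3 + x/4 - 2*cos(6*x)/21


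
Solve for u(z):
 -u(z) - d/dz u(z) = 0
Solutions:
 u(z) = C1*exp(-z)


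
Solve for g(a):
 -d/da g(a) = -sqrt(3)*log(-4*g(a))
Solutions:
 -sqrt(3)*Integral(1/(log(-_y) + 2*log(2)), (_y, g(a)))/3 = C1 - a


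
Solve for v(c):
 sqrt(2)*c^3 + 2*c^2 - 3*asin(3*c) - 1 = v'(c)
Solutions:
 v(c) = C1 + sqrt(2)*c^4/4 + 2*c^3/3 - 3*c*asin(3*c) - c - sqrt(1 - 9*c^2)


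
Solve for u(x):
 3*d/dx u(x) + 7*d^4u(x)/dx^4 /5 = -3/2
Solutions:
 u(x) = C1 + C4*exp(-15^(1/3)*7^(2/3)*x/7) - x/2 + (C2*sin(3^(5/6)*5^(1/3)*7^(2/3)*x/14) + C3*cos(3^(5/6)*5^(1/3)*7^(2/3)*x/14))*exp(15^(1/3)*7^(2/3)*x/14)


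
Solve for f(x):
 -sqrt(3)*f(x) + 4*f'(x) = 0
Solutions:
 f(x) = C1*exp(sqrt(3)*x/4)


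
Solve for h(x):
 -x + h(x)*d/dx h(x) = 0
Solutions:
 h(x) = -sqrt(C1 + x^2)
 h(x) = sqrt(C1 + x^2)


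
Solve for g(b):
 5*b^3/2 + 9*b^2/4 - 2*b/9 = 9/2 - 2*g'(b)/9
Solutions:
 g(b) = C1 - 45*b^4/16 - 27*b^3/8 + b^2/2 + 81*b/4


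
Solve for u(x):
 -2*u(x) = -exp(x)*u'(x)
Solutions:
 u(x) = C1*exp(-2*exp(-x))


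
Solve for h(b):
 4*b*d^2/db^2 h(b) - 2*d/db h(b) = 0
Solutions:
 h(b) = C1 + C2*b^(3/2)


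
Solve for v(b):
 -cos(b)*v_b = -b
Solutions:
 v(b) = C1 + Integral(b/cos(b), b)


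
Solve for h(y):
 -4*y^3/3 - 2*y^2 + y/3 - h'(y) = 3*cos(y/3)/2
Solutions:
 h(y) = C1 - y^4/3 - 2*y^3/3 + y^2/6 - 9*sin(y/3)/2


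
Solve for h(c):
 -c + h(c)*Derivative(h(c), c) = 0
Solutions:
 h(c) = -sqrt(C1 + c^2)
 h(c) = sqrt(C1 + c^2)


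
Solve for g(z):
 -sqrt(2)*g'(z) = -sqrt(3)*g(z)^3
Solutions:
 g(z) = -sqrt(-1/(C1 + sqrt(6)*z))
 g(z) = sqrt(-1/(C1 + sqrt(6)*z))


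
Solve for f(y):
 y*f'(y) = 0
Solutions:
 f(y) = C1


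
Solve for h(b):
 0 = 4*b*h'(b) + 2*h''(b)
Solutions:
 h(b) = C1 + C2*erf(b)


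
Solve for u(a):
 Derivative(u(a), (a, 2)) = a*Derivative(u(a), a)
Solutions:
 u(a) = C1 + C2*erfi(sqrt(2)*a/2)


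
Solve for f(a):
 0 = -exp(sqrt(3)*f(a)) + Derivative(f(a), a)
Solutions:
 f(a) = sqrt(3)*(2*log(-1/(C1 + a)) - log(3))/6


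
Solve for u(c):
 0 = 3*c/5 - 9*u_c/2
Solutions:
 u(c) = C1 + c^2/15


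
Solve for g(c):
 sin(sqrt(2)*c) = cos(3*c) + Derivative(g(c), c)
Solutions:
 g(c) = C1 - sin(3*c)/3 - sqrt(2)*cos(sqrt(2)*c)/2


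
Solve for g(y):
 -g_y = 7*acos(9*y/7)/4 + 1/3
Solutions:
 g(y) = C1 - 7*y*acos(9*y/7)/4 - y/3 + 7*sqrt(49 - 81*y^2)/36


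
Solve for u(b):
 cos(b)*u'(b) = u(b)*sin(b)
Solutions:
 u(b) = C1/cos(b)


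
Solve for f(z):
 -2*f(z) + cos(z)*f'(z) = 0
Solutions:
 f(z) = C1*(sin(z) + 1)/(sin(z) - 1)


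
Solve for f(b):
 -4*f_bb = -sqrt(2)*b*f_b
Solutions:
 f(b) = C1 + C2*erfi(2^(3/4)*b/4)


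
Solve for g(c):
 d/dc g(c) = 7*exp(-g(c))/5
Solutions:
 g(c) = log(C1 + 7*c/5)


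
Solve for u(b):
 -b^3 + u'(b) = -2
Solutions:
 u(b) = C1 + b^4/4 - 2*b


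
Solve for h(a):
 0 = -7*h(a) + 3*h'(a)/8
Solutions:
 h(a) = C1*exp(56*a/3)


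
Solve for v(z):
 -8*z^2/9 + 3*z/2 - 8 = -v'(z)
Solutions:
 v(z) = C1 + 8*z^3/27 - 3*z^2/4 + 8*z


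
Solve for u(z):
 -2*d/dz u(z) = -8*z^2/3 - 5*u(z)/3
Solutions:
 u(z) = C1*exp(5*z/6) - 8*z^2/5 - 96*z/25 - 576/125


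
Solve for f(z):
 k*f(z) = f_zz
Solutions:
 f(z) = C1*exp(-sqrt(k)*z) + C2*exp(sqrt(k)*z)


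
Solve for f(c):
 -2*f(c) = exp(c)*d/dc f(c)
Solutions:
 f(c) = C1*exp(2*exp(-c))


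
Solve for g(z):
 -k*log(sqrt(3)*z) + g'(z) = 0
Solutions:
 g(z) = C1 + k*z*log(z) - k*z + k*z*log(3)/2


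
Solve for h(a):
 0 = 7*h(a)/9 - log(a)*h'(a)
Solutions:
 h(a) = C1*exp(7*li(a)/9)


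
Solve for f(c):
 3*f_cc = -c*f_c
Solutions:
 f(c) = C1 + C2*erf(sqrt(6)*c/6)


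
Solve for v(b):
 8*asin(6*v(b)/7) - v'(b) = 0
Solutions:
 Integral(1/asin(6*_y/7), (_y, v(b))) = C1 + 8*b


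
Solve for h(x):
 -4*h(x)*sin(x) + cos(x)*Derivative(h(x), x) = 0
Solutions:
 h(x) = C1/cos(x)^4


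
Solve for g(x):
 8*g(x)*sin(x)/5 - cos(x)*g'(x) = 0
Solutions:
 g(x) = C1/cos(x)^(8/5)


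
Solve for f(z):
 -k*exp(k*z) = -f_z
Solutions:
 f(z) = C1 + exp(k*z)


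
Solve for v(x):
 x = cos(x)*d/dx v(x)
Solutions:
 v(x) = C1 + Integral(x/cos(x), x)


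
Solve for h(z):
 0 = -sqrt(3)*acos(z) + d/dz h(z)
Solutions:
 h(z) = C1 + sqrt(3)*(z*acos(z) - sqrt(1 - z^2))


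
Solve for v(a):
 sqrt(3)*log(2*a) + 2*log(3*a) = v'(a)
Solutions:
 v(a) = C1 + sqrt(3)*a*log(a) + 2*a*log(a) - 2*a - sqrt(3)*a + a*log(9*2^(sqrt(3)))


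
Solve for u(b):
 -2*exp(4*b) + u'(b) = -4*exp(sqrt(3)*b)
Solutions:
 u(b) = C1 + exp(4*b)/2 - 4*sqrt(3)*exp(sqrt(3)*b)/3


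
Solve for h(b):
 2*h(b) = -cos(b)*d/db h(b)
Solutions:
 h(b) = C1*(sin(b) - 1)/(sin(b) + 1)


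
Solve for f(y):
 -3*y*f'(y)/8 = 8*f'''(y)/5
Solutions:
 f(y) = C1 + Integral(C2*airyai(-15^(1/3)*y/4) + C3*airybi(-15^(1/3)*y/4), y)


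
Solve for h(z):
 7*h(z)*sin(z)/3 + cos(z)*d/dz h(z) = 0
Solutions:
 h(z) = C1*cos(z)^(7/3)


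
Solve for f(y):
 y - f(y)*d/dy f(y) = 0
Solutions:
 f(y) = -sqrt(C1 + y^2)
 f(y) = sqrt(C1 + y^2)


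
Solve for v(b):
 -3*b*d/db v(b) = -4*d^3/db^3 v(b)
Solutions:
 v(b) = C1 + Integral(C2*airyai(6^(1/3)*b/2) + C3*airybi(6^(1/3)*b/2), b)


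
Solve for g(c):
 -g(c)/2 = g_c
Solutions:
 g(c) = C1*exp(-c/2)


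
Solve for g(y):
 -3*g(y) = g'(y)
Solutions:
 g(y) = C1*exp(-3*y)


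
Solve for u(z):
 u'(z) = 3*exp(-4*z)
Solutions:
 u(z) = C1 - 3*exp(-4*z)/4


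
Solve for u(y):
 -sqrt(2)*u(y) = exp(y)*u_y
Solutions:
 u(y) = C1*exp(sqrt(2)*exp(-y))


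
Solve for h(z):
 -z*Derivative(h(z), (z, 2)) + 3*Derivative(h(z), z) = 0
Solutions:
 h(z) = C1 + C2*z^4


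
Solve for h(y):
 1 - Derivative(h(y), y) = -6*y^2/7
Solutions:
 h(y) = C1 + 2*y^3/7 + y


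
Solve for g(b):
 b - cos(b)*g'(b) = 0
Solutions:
 g(b) = C1 + Integral(b/cos(b), b)


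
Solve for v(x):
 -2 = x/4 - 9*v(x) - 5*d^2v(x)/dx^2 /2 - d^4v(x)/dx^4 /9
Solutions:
 v(x) = C1*sin(3*sqrt(2)*x/2) + C2*sin(3*sqrt(2)*x) + C3*cos(3*sqrt(2)*x/2) + C4*cos(3*sqrt(2)*x) + x/36 + 2/9


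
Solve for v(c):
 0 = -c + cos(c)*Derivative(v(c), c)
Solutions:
 v(c) = C1 + Integral(c/cos(c), c)


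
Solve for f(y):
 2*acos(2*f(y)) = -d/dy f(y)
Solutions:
 Integral(1/acos(2*_y), (_y, f(y))) = C1 - 2*y


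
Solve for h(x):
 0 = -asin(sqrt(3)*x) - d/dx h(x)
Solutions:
 h(x) = C1 - x*asin(sqrt(3)*x) - sqrt(3)*sqrt(1 - 3*x^2)/3


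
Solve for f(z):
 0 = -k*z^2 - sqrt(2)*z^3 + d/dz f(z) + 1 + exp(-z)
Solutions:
 f(z) = C1 + k*z^3/3 + sqrt(2)*z^4/4 - z + exp(-z)


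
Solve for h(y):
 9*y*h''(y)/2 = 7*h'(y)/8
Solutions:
 h(y) = C1 + C2*y^(43/36)


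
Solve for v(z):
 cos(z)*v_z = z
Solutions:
 v(z) = C1 + Integral(z/cos(z), z)


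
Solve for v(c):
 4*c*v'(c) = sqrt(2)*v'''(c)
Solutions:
 v(c) = C1 + Integral(C2*airyai(sqrt(2)*c) + C3*airybi(sqrt(2)*c), c)


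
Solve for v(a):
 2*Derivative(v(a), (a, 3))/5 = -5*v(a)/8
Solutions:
 v(a) = C3*exp(-10^(2/3)*a/4) + (C1*sin(10^(2/3)*sqrt(3)*a/8) + C2*cos(10^(2/3)*sqrt(3)*a/8))*exp(10^(2/3)*a/8)


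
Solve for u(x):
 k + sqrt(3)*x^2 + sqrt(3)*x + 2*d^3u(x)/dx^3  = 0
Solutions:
 u(x) = C1 + C2*x + C3*x^2 - k*x^3/12 - sqrt(3)*x^5/120 - sqrt(3)*x^4/48


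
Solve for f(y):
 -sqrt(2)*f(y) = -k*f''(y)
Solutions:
 f(y) = C1*exp(-2^(1/4)*y*sqrt(1/k)) + C2*exp(2^(1/4)*y*sqrt(1/k))


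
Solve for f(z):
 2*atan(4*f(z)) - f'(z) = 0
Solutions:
 Integral(1/atan(4*_y), (_y, f(z))) = C1 + 2*z


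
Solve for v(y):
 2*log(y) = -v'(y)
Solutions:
 v(y) = C1 - 2*y*log(y) + 2*y


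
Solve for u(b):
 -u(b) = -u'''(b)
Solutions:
 u(b) = C3*exp(b) + (C1*sin(sqrt(3)*b/2) + C2*cos(sqrt(3)*b/2))*exp(-b/2)


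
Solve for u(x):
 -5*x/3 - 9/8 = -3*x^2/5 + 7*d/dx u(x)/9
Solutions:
 u(x) = C1 + 9*x^3/35 - 15*x^2/14 - 81*x/56


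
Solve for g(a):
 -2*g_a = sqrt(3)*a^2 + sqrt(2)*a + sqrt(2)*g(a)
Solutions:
 g(a) = C1*exp(-sqrt(2)*a/2) - sqrt(6)*a^2/2 - a + 2*sqrt(3)*a - 2*sqrt(6) + sqrt(2)


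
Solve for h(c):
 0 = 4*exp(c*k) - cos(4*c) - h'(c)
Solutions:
 h(c) = C1 - sin(4*c)/4 + 4*exp(c*k)/k


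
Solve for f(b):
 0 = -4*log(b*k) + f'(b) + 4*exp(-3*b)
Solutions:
 f(b) = C1 + 4*b*log(b*k) - 4*b + 4*exp(-3*b)/3


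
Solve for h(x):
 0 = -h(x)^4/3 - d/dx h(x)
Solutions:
 h(x) = (-1 - sqrt(3)*I)*(1/(C1 + x))^(1/3)/2
 h(x) = (-1 + sqrt(3)*I)*(1/(C1 + x))^(1/3)/2
 h(x) = (1/(C1 + x))^(1/3)


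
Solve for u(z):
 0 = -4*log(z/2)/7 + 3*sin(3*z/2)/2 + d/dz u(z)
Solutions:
 u(z) = C1 + 4*z*log(z)/7 - 4*z/7 - 4*z*log(2)/7 + cos(3*z/2)


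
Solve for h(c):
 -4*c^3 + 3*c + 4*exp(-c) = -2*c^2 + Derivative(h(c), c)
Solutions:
 h(c) = C1 - c^4 + 2*c^3/3 + 3*c^2/2 - 4*exp(-c)


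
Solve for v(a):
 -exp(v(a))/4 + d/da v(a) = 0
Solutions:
 v(a) = log(-1/(C1 + a)) + 2*log(2)


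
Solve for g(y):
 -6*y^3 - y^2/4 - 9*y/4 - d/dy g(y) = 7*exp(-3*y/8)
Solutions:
 g(y) = C1 - 3*y^4/2 - y^3/12 - 9*y^2/8 + 56*exp(-3*y/8)/3


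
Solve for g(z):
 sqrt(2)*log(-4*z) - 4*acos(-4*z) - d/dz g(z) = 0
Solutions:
 g(z) = C1 + sqrt(2)*z*(log(-z) - 1) - 4*z*acos(-4*z) + 2*sqrt(2)*z*log(2) - sqrt(1 - 16*z^2)


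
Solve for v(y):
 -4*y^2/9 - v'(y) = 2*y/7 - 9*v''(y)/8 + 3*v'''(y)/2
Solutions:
 v(y) = C1 - 4*y^3/27 - 9*y^2/14 - 19*y/168 + (C2*sin(sqrt(303)*y/24) + C3*cos(sqrt(303)*y/24))*exp(3*y/8)


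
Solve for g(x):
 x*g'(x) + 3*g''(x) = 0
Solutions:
 g(x) = C1 + C2*erf(sqrt(6)*x/6)


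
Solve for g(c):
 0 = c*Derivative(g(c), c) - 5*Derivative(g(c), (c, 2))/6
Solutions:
 g(c) = C1 + C2*erfi(sqrt(15)*c/5)


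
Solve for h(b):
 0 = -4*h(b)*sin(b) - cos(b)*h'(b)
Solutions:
 h(b) = C1*cos(b)^4


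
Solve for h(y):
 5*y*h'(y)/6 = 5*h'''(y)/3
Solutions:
 h(y) = C1 + Integral(C2*airyai(2^(2/3)*y/2) + C3*airybi(2^(2/3)*y/2), y)


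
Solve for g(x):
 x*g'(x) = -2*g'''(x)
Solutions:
 g(x) = C1 + Integral(C2*airyai(-2^(2/3)*x/2) + C3*airybi(-2^(2/3)*x/2), x)


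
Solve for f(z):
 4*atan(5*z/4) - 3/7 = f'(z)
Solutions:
 f(z) = C1 + 4*z*atan(5*z/4) - 3*z/7 - 8*log(25*z^2 + 16)/5


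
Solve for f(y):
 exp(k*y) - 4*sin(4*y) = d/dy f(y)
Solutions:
 f(y) = C1 + cos(4*y) + exp(k*y)/k


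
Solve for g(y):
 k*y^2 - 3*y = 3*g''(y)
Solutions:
 g(y) = C1 + C2*y + k*y^4/36 - y^3/6


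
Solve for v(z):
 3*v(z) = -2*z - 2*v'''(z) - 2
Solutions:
 v(z) = C3*exp(-2^(2/3)*3^(1/3)*z/2) - 2*z/3 + (C1*sin(2^(2/3)*3^(5/6)*z/4) + C2*cos(2^(2/3)*3^(5/6)*z/4))*exp(2^(2/3)*3^(1/3)*z/4) - 2/3


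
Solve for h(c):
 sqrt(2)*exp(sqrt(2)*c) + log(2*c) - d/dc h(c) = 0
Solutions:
 h(c) = C1 + c*log(c) + c*(-1 + log(2)) + exp(sqrt(2)*c)


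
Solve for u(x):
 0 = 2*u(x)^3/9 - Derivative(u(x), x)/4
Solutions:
 u(x) = -3*sqrt(2)*sqrt(-1/(C1 + 8*x))/2
 u(x) = 3*sqrt(2)*sqrt(-1/(C1 + 8*x))/2


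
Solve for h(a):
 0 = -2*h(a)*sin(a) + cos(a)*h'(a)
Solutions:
 h(a) = C1/cos(a)^2


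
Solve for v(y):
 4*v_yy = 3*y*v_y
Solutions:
 v(y) = C1 + C2*erfi(sqrt(6)*y/4)


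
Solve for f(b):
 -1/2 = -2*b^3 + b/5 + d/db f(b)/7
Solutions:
 f(b) = C1 + 7*b^4/2 - 7*b^2/10 - 7*b/2


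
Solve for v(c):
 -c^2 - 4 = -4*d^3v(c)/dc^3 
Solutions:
 v(c) = C1 + C2*c + C3*c^2 + c^5/240 + c^3/6


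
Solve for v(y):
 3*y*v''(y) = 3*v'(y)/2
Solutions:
 v(y) = C1 + C2*y^(3/2)


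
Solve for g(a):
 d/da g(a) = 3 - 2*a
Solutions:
 g(a) = C1 - a^2 + 3*a


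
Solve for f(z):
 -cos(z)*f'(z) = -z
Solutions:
 f(z) = C1 + Integral(z/cos(z), z)


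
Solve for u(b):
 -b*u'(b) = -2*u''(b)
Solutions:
 u(b) = C1 + C2*erfi(b/2)


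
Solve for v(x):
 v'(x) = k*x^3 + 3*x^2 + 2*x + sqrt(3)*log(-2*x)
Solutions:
 v(x) = C1 + k*x^4/4 + x^3 + x^2 + sqrt(3)*x*log(-x) + sqrt(3)*x*(-1 + log(2))


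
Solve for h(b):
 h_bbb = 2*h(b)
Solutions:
 h(b) = C3*exp(2^(1/3)*b) + (C1*sin(2^(1/3)*sqrt(3)*b/2) + C2*cos(2^(1/3)*sqrt(3)*b/2))*exp(-2^(1/3)*b/2)


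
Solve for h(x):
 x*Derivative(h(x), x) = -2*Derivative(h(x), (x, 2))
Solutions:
 h(x) = C1 + C2*erf(x/2)


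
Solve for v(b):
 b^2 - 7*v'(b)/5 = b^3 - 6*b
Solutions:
 v(b) = C1 - 5*b^4/28 + 5*b^3/21 + 15*b^2/7


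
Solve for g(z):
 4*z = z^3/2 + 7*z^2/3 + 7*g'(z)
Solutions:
 g(z) = C1 - z^4/56 - z^3/9 + 2*z^2/7


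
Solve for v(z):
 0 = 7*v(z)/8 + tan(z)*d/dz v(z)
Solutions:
 v(z) = C1/sin(z)^(7/8)


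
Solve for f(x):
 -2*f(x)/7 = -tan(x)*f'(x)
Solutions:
 f(x) = C1*sin(x)^(2/7)


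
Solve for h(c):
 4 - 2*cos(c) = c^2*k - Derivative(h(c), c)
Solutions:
 h(c) = C1 + c^3*k/3 - 4*c + 2*sin(c)


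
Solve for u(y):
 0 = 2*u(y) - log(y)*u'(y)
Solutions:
 u(y) = C1*exp(2*li(y))


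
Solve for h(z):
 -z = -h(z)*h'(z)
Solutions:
 h(z) = -sqrt(C1 + z^2)
 h(z) = sqrt(C1 + z^2)


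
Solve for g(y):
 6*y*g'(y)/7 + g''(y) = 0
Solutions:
 g(y) = C1 + C2*erf(sqrt(21)*y/7)


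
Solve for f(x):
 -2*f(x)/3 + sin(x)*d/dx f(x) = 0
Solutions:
 f(x) = C1*(cos(x) - 1)^(1/3)/(cos(x) + 1)^(1/3)


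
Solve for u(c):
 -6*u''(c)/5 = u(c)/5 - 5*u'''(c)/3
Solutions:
 u(c) = C1*exp(c*(-2^(2/3)*3^(1/3)*(25*sqrt(913) + 769)^(1/3) - 24*2^(1/3)*3^(2/3)/(25*sqrt(913) + 769)^(1/3) + 24)/100)*sin(2^(1/3)*3^(1/6)*c*(-2^(1/3)*3^(2/3)*(25*sqrt(913) + 769)^(1/3) + 72/(25*sqrt(913) + 769)^(1/3))/100) + C2*exp(c*(-2^(2/3)*3^(1/3)*(25*sqrt(913) + 769)^(1/3) - 24*2^(1/3)*3^(2/3)/(25*sqrt(913) + 769)^(1/3) + 24)/100)*cos(2^(1/3)*3^(1/6)*c*(-2^(1/3)*3^(2/3)*(25*sqrt(913) + 769)^(1/3) + 72/(25*sqrt(913) + 769)^(1/3))/100) + C3*exp(c*(24*2^(1/3)*3^(2/3)/(25*sqrt(913) + 769)^(1/3) + 12 + 2^(2/3)*3^(1/3)*(25*sqrt(913) + 769)^(1/3))/50)


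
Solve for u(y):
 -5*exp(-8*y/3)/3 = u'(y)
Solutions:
 u(y) = C1 + 5*exp(-8*y/3)/8


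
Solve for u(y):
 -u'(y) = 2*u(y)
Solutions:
 u(y) = C1*exp(-2*y)


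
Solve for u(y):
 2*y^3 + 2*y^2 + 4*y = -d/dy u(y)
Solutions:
 u(y) = C1 - y^4/2 - 2*y^3/3 - 2*y^2


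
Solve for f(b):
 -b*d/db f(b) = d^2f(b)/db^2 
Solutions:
 f(b) = C1 + C2*erf(sqrt(2)*b/2)


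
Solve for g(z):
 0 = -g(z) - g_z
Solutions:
 g(z) = C1*exp(-z)


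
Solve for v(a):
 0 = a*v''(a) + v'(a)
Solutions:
 v(a) = C1 + C2*log(a)


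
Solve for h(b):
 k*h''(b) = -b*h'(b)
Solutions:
 h(b) = C1 + C2*sqrt(k)*erf(sqrt(2)*b*sqrt(1/k)/2)


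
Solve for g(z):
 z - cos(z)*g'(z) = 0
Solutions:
 g(z) = C1 + Integral(z/cos(z), z)


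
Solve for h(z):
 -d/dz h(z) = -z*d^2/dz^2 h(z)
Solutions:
 h(z) = C1 + C2*z^2


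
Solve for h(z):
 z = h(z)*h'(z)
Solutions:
 h(z) = -sqrt(C1 + z^2)
 h(z) = sqrt(C1 + z^2)


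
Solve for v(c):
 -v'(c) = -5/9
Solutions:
 v(c) = C1 + 5*c/9


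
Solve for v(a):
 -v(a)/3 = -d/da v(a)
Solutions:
 v(a) = C1*exp(a/3)


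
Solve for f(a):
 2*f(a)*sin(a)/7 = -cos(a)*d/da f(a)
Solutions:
 f(a) = C1*cos(a)^(2/7)


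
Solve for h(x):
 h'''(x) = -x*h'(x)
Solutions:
 h(x) = C1 + Integral(C2*airyai(-x) + C3*airybi(-x), x)


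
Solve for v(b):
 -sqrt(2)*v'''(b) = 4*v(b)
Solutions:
 v(b) = C3*exp(-sqrt(2)*b) + (C1*sin(sqrt(6)*b/2) + C2*cos(sqrt(6)*b/2))*exp(sqrt(2)*b/2)


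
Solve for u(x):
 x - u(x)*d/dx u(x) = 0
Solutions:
 u(x) = -sqrt(C1 + x^2)
 u(x) = sqrt(C1 + x^2)


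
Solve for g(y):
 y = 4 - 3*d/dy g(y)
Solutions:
 g(y) = C1 - y^2/6 + 4*y/3


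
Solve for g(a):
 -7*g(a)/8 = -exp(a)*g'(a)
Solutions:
 g(a) = C1*exp(-7*exp(-a)/8)


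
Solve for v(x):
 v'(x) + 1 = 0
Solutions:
 v(x) = C1 - x


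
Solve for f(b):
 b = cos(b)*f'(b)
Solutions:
 f(b) = C1 + Integral(b/cos(b), b)


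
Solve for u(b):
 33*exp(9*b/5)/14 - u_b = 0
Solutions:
 u(b) = C1 + 55*exp(9*b/5)/42


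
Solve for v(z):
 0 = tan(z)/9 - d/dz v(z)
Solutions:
 v(z) = C1 - log(cos(z))/9


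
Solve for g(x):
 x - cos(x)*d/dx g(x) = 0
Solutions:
 g(x) = C1 + Integral(x/cos(x), x)


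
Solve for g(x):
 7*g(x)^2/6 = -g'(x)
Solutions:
 g(x) = 6/(C1 + 7*x)


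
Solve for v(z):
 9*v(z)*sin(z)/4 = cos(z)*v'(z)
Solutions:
 v(z) = C1/cos(z)^(9/4)


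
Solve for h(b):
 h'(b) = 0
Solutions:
 h(b) = C1


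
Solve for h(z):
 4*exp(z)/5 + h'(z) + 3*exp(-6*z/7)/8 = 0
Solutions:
 h(z) = C1 - 4*exp(z)/5 + 7*exp(-6*z/7)/16


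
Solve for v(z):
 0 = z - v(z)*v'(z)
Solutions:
 v(z) = -sqrt(C1 + z^2)
 v(z) = sqrt(C1 + z^2)


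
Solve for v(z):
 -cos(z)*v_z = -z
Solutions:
 v(z) = C1 + Integral(z/cos(z), z)


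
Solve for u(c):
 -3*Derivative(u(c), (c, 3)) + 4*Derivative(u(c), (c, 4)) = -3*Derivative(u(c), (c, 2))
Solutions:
 u(c) = C1 + C2*c + (C3*sin(sqrt(39)*c/8) + C4*cos(sqrt(39)*c/8))*exp(3*c/8)


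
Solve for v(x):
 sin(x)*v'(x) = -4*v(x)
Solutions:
 v(x) = C1*(cos(x)^2 + 2*cos(x) + 1)/(cos(x)^2 - 2*cos(x) + 1)


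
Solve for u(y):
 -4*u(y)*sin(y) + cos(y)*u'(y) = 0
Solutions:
 u(y) = C1/cos(y)^4


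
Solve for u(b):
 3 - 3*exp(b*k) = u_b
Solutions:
 u(b) = C1 + 3*b - 3*exp(b*k)/k


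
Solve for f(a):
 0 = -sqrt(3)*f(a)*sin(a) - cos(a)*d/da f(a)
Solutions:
 f(a) = C1*cos(a)^(sqrt(3))


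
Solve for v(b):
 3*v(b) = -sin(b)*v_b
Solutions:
 v(b) = C1*(cos(b) + 1)^(3/2)/(cos(b) - 1)^(3/2)


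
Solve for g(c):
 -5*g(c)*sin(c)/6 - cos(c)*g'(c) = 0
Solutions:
 g(c) = C1*cos(c)^(5/6)


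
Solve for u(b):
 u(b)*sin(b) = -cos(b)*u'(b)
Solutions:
 u(b) = C1*cos(b)


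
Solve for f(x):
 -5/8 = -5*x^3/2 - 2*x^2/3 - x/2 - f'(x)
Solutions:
 f(x) = C1 - 5*x^4/8 - 2*x^3/9 - x^2/4 + 5*x/8


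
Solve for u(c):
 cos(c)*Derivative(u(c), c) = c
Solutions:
 u(c) = C1 + Integral(c/cos(c), c)


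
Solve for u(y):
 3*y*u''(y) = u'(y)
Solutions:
 u(y) = C1 + C2*y^(4/3)


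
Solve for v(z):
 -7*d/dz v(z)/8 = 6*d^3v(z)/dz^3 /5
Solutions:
 v(z) = C1 + C2*sin(sqrt(105)*z/12) + C3*cos(sqrt(105)*z/12)


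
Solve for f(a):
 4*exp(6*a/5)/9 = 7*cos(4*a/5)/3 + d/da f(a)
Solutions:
 f(a) = C1 + 10*exp(6*a/5)/27 - 35*sin(4*a/5)/12


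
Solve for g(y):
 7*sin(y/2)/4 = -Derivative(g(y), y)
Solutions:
 g(y) = C1 + 7*cos(y/2)/2


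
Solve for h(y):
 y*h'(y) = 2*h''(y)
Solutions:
 h(y) = C1 + C2*erfi(y/2)


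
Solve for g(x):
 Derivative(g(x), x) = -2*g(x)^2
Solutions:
 g(x) = 1/(C1 + 2*x)


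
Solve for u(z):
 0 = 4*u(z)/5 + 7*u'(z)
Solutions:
 u(z) = C1*exp(-4*z/35)


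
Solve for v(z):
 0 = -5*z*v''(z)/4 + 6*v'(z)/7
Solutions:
 v(z) = C1 + C2*z^(59/35)


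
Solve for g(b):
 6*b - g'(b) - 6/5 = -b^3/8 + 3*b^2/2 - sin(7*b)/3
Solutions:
 g(b) = C1 + b^4/32 - b^3/2 + 3*b^2 - 6*b/5 - cos(7*b)/21


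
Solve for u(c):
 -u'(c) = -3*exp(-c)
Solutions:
 u(c) = C1 - 3*exp(-c)


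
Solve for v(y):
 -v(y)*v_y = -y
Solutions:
 v(y) = -sqrt(C1 + y^2)
 v(y) = sqrt(C1 + y^2)


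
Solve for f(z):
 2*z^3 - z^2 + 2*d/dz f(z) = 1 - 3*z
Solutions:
 f(z) = C1 - z^4/4 + z^3/6 - 3*z^2/4 + z/2


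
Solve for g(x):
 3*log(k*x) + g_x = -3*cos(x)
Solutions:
 g(x) = C1 - 3*x*log(k*x) + 3*x - 3*sin(x)


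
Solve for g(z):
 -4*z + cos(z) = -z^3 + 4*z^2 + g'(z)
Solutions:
 g(z) = C1 + z^4/4 - 4*z^3/3 - 2*z^2 + sin(z)


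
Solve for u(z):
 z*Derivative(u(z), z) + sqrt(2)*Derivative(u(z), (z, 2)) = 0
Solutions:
 u(z) = C1 + C2*erf(2^(1/4)*z/2)


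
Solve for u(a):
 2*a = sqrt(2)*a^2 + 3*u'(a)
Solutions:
 u(a) = C1 - sqrt(2)*a^3/9 + a^2/3


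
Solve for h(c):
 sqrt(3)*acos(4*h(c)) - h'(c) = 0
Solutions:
 Integral(1/acos(4*_y), (_y, h(c))) = C1 + sqrt(3)*c


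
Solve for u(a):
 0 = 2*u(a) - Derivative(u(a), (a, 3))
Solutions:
 u(a) = C3*exp(2^(1/3)*a) + (C1*sin(2^(1/3)*sqrt(3)*a/2) + C2*cos(2^(1/3)*sqrt(3)*a/2))*exp(-2^(1/3)*a/2)


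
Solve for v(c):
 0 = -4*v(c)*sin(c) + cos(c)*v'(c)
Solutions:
 v(c) = C1/cos(c)^4


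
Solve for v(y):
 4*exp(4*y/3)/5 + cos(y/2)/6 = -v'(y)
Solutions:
 v(y) = C1 - 3*exp(4*y/3)/5 - sin(y/2)/3


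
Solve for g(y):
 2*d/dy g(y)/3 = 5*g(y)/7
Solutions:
 g(y) = C1*exp(15*y/14)


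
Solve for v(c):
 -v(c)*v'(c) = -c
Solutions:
 v(c) = -sqrt(C1 + c^2)
 v(c) = sqrt(C1 + c^2)


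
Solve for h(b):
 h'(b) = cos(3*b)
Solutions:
 h(b) = C1 + sin(3*b)/3


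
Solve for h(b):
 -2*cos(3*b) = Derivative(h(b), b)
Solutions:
 h(b) = C1 - 2*sin(3*b)/3


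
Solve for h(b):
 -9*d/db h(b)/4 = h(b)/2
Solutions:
 h(b) = C1*exp(-2*b/9)


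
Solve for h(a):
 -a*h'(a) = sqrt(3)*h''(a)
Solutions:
 h(a) = C1 + C2*erf(sqrt(2)*3^(3/4)*a/6)


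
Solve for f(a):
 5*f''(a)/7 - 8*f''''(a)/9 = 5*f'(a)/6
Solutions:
 f(a) = C1 + C2*exp(210^(1/3)*a*(210^(1/3)/(sqrt(2191) + 49)^(1/3) + (sqrt(2191) + 49)^(1/3))/56)*sin(3^(1/6)*70^(1/3)*a*(-3^(2/3)*(sqrt(2191) + 49)^(1/3) + 3*70^(1/3)/(sqrt(2191) + 49)^(1/3))/56) + C3*exp(210^(1/3)*a*(210^(1/3)/(sqrt(2191) + 49)^(1/3) + (sqrt(2191) + 49)^(1/3))/56)*cos(3^(1/6)*70^(1/3)*a*(-3^(2/3)*(sqrt(2191) + 49)^(1/3) + 3*70^(1/3)/(sqrt(2191) + 49)^(1/3))/56) + C4*exp(-210^(1/3)*a*(210^(1/3)/(sqrt(2191) + 49)^(1/3) + (sqrt(2191) + 49)^(1/3))/28)


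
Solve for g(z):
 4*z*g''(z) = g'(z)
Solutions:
 g(z) = C1 + C2*z^(5/4)


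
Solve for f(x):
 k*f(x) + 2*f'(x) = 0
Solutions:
 f(x) = C1*exp(-k*x/2)


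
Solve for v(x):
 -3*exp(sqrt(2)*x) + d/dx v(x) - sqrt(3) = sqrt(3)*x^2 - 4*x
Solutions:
 v(x) = C1 + sqrt(3)*x^3/3 - 2*x^2 + sqrt(3)*x + 3*sqrt(2)*exp(sqrt(2)*x)/2


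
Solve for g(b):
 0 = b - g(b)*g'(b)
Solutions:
 g(b) = -sqrt(C1 + b^2)
 g(b) = sqrt(C1 + b^2)


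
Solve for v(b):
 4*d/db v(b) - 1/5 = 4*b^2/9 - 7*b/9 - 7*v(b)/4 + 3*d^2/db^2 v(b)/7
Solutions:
 v(b) = C1*exp(7*b*(4 - sqrt(19))/6) + C2*exp(7*b*(4 + sqrt(19))/6) + 16*b^2/63 - 236*b/147 + 20108/5145


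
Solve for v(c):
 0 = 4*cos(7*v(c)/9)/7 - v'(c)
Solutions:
 -4*c/7 - 9*log(sin(7*v(c)/9) - 1)/14 + 9*log(sin(7*v(c)/9) + 1)/14 = C1


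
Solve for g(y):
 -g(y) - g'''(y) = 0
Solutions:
 g(y) = C3*exp(-y) + (C1*sin(sqrt(3)*y/2) + C2*cos(sqrt(3)*y/2))*exp(y/2)


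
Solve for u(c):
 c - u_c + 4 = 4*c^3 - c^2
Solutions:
 u(c) = C1 - c^4 + c^3/3 + c^2/2 + 4*c


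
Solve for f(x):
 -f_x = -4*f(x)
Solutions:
 f(x) = C1*exp(4*x)


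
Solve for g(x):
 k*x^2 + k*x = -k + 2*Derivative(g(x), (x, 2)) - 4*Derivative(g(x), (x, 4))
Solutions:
 g(x) = C1 + C2*x + C3*exp(-sqrt(2)*x/2) + C4*exp(sqrt(2)*x/2) + k*x^4/24 + k*x^3/12 + 5*k*x^2/4


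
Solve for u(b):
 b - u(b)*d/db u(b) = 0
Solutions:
 u(b) = -sqrt(C1 + b^2)
 u(b) = sqrt(C1 + b^2)


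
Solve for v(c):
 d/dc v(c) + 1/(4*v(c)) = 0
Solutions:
 v(c) = -sqrt(C1 - 2*c)/2
 v(c) = sqrt(C1 - 2*c)/2


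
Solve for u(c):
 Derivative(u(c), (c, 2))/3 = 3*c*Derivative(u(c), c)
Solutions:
 u(c) = C1 + C2*erfi(3*sqrt(2)*c/2)


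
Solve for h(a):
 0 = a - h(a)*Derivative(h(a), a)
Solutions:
 h(a) = -sqrt(C1 + a^2)
 h(a) = sqrt(C1 + a^2)


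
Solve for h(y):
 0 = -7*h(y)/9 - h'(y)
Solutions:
 h(y) = C1*exp(-7*y/9)


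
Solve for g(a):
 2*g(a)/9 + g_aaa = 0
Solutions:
 g(a) = C3*exp(-6^(1/3)*a/3) + (C1*sin(2^(1/3)*3^(5/6)*a/6) + C2*cos(2^(1/3)*3^(5/6)*a/6))*exp(6^(1/3)*a/6)


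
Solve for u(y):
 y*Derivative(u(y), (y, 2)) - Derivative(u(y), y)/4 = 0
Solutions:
 u(y) = C1 + C2*y^(5/4)


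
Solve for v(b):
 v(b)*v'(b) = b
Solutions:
 v(b) = -sqrt(C1 + b^2)
 v(b) = sqrt(C1 + b^2)


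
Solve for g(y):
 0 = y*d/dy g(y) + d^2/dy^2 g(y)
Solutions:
 g(y) = C1 + C2*erf(sqrt(2)*y/2)


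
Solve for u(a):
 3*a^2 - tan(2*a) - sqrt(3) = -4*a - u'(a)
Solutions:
 u(a) = C1 - a^3 - 2*a^2 + sqrt(3)*a - log(cos(2*a))/2


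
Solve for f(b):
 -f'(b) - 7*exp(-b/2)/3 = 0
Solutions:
 f(b) = C1 + 14*exp(-b/2)/3


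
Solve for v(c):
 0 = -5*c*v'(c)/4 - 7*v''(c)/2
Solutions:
 v(c) = C1 + C2*erf(sqrt(35)*c/14)


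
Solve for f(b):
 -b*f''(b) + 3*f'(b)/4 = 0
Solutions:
 f(b) = C1 + C2*b^(7/4)


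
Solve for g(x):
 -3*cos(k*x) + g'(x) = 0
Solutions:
 g(x) = C1 + 3*sin(k*x)/k


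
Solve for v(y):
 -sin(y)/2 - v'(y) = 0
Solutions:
 v(y) = C1 + cos(y)/2


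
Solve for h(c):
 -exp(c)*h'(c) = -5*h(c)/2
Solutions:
 h(c) = C1*exp(-5*exp(-c)/2)


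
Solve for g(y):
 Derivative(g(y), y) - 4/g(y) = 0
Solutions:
 g(y) = -sqrt(C1 + 8*y)
 g(y) = sqrt(C1 + 8*y)


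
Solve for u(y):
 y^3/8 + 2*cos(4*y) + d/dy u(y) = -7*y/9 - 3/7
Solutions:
 u(y) = C1 - y^4/32 - 7*y^2/18 - 3*y/7 - sin(4*y)/2


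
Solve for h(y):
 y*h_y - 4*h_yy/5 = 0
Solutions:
 h(y) = C1 + C2*erfi(sqrt(10)*y/4)


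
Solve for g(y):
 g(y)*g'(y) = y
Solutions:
 g(y) = -sqrt(C1 + y^2)
 g(y) = sqrt(C1 + y^2)


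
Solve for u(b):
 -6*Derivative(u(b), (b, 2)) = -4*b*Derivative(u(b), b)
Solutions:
 u(b) = C1 + C2*erfi(sqrt(3)*b/3)


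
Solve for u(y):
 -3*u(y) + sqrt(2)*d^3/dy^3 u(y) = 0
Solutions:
 u(y) = C3*exp(2^(5/6)*3^(1/3)*y/2) + (C1*sin(6^(5/6)*y/4) + C2*cos(6^(5/6)*y/4))*exp(-2^(5/6)*3^(1/3)*y/4)


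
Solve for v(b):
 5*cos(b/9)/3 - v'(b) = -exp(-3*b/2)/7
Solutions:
 v(b) = C1 + 15*sin(b/9) - 2*exp(-3*b/2)/21


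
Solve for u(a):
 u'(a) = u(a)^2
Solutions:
 u(a) = -1/(C1 + a)


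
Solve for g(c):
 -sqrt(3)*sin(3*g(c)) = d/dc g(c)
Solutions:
 g(c) = -acos((-C1 - exp(6*sqrt(3)*c))/(C1 - exp(6*sqrt(3)*c)))/3 + 2*pi/3
 g(c) = acos((-C1 - exp(6*sqrt(3)*c))/(C1 - exp(6*sqrt(3)*c)))/3


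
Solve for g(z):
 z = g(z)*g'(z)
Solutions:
 g(z) = -sqrt(C1 + z^2)
 g(z) = sqrt(C1 + z^2)


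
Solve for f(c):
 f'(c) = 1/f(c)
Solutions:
 f(c) = -sqrt(C1 + 2*c)
 f(c) = sqrt(C1 + 2*c)


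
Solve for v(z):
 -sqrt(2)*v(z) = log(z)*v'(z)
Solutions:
 v(z) = C1*exp(-sqrt(2)*li(z))


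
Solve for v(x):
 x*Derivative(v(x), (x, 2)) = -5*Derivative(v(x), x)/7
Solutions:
 v(x) = C1 + C2*x^(2/7)


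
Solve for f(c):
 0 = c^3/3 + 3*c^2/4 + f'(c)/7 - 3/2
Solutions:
 f(c) = C1 - 7*c^4/12 - 7*c^3/4 + 21*c/2


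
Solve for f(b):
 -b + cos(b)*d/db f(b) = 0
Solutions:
 f(b) = C1 + Integral(b/cos(b), b)


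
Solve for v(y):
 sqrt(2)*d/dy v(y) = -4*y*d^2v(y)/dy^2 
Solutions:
 v(y) = C1 + C2*y^(1 - sqrt(2)/4)


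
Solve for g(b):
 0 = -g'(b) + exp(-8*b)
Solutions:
 g(b) = C1 - exp(-8*b)/8


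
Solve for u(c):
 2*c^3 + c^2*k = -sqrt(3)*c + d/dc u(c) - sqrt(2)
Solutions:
 u(c) = C1 + c^4/2 + c^3*k/3 + sqrt(3)*c^2/2 + sqrt(2)*c


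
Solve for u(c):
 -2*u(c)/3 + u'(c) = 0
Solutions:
 u(c) = C1*exp(2*c/3)


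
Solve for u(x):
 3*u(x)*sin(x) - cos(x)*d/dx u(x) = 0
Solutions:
 u(x) = C1/cos(x)^3


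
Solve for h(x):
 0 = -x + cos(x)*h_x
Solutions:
 h(x) = C1 + Integral(x/cos(x), x)


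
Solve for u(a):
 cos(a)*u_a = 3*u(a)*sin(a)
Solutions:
 u(a) = C1/cos(a)^3


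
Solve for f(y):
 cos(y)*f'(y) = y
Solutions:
 f(y) = C1 + Integral(y/cos(y), y)


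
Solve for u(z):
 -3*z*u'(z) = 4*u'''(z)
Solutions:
 u(z) = C1 + Integral(C2*airyai(-6^(1/3)*z/2) + C3*airybi(-6^(1/3)*z/2), z)


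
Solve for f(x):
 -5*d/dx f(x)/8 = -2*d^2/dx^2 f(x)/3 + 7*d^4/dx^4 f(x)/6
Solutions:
 f(x) = C1 + C2*exp(21^(1/3)*x*(16*21^(1/3)/(sqrt(807009) + 945)^(1/3) + (sqrt(807009) + 945)^(1/3))/84)*sin(3^(1/6)*7^(1/3)*x*(-3^(2/3)*(sqrt(807009) + 945)^(1/3) + 48*7^(1/3)/(sqrt(807009) + 945)^(1/3))/84) + C3*exp(21^(1/3)*x*(16*21^(1/3)/(sqrt(807009) + 945)^(1/3) + (sqrt(807009) + 945)^(1/3))/84)*cos(3^(1/6)*7^(1/3)*x*(-3^(2/3)*(sqrt(807009) + 945)^(1/3) + 48*7^(1/3)/(sqrt(807009) + 945)^(1/3))/84) + C4*exp(-21^(1/3)*x*(16*21^(1/3)/(sqrt(807009) + 945)^(1/3) + (sqrt(807009) + 945)^(1/3))/42)


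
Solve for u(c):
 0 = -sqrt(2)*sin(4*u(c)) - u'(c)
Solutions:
 u(c) = -acos((-C1 - exp(8*sqrt(2)*c))/(C1 - exp(8*sqrt(2)*c)))/4 + pi/2
 u(c) = acos((-C1 - exp(8*sqrt(2)*c))/(C1 - exp(8*sqrt(2)*c)))/4


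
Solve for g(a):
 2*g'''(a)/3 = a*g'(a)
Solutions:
 g(a) = C1 + Integral(C2*airyai(2^(2/3)*3^(1/3)*a/2) + C3*airybi(2^(2/3)*3^(1/3)*a/2), a)


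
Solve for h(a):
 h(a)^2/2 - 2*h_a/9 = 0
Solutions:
 h(a) = -4/(C1 + 9*a)


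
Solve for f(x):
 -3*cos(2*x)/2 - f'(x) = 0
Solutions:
 f(x) = C1 - 3*sin(2*x)/4


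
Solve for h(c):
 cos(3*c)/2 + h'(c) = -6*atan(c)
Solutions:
 h(c) = C1 - 6*c*atan(c) + 3*log(c^2 + 1) - sin(3*c)/6


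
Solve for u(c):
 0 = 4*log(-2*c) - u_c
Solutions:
 u(c) = C1 + 4*c*log(-c) + 4*c*(-1 + log(2))


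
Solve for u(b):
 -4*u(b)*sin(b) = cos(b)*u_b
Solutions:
 u(b) = C1*cos(b)^4


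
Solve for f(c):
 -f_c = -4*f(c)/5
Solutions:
 f(c) = C1*exp(4*c/5)


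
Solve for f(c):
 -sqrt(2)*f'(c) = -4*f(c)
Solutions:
 f(c) = C1*exp(2*sqrt(2)*c)
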